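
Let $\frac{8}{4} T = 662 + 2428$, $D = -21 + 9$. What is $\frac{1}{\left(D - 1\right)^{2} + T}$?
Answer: $\frac{1}{1714} \approx 0.00058343$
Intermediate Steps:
$D = -12$
$T = 1545$ ($T = \frac{662 + 2428}{2} = \frac{1}{2} \cdot 3090 = 1545$)
$\frac{1}{\left(D - 1\right)^{2} + T} = \frac{1}{\left(-12 - 1\right)^{2} + 1545} = \frac{1}{\left(-13\right)^{2} + 1545} = \frac{1}{169 + 1545} = \frac{1}{1714}$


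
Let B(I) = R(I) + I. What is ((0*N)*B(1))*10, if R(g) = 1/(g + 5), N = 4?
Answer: 0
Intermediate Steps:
R(g) = 1/(5 + g)
B(I) = I + 1/(5 + I) (B(I) = 1/(5 + I) + I = I + 1/(5 + I))
((0*N)*B(1))*10 = ((0*4)*((1 + 1*(5 + 1))/(5 + 1)))*10 = (0*((1 + 1*6)/6))*10 = (0*((1 + 6)/6))*10 = (0*((⅙)*7))*10 = (0*(7/6))*10 = 0*10 = 0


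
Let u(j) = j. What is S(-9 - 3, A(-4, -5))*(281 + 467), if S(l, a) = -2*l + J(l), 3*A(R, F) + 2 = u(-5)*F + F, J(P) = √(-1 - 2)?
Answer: 17952 + 748*I*√3 ≈ 17952.0 + 1295.6*I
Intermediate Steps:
J(P) = I*√3 (J(P) = √(-3) = I*√3)
A(R, F) = -⅔ - 4*F/3 (A(R, F) = -⅔ + (-5*F + F)/3 = -⅔ + (-4*F)/3 = -⅔ - 4*F/3)
S(l, a) = -2*l + I*√3
S(-9 - 3, A(-4, -5))*(281 + 467) = (-2*(-9 - 3) + I*√3)*(281 + 467) = (-2*(-12) + I*√3)*748 = (24 + I*√3)*748 = 17952 + 748*I*√3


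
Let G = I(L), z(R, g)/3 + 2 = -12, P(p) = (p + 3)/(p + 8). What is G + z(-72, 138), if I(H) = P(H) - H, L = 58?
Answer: -6539/66 ≈ -99.076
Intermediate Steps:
P(p) = (3 + p)/(8 + p)
z(R, g) = -42 (z(R, g) = -6 + 3*(-12) = -6 - 36 = -42)
I(H) = -H + (3 + H)/(8 + H) (I(H) = (3 + H)/(8 + H) - H = -H + (3 + H)/(8 + H))
G = -3767/66 (G = (3 + 58 - 1*58*(8 + 58))/(8 + 58) = (3 + 58 - 1*58*66)/66 = (3 + 58 - 3828)/66 = (1/66)*(-3767) = -3767/66 ≈ -57.076)
G + z(-72, 138) = -3767/66 - 42 = -6539/66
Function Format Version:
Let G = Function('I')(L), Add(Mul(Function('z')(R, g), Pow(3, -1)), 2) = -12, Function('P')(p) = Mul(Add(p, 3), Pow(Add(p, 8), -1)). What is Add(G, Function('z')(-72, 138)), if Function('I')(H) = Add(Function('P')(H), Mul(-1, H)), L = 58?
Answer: Rational(-6539, 66) ≈ -99.076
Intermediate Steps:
Function('P')(p) = Mul(Pow(Add(8, p), -1), Add(3, p)) (Function('P')(p) = Mul(Add(3, p), Pow(Add(8, p), -1)) = Mul(Pow(Add(8, p), -1), Add(3, p)))
Function('z')(R, g) = -42 (Function('z')(R, g) = Add(-6, Mul(3, -12)) = Add(-6, -36) = -42)
Function('I')(H) = Add(Mul(-1, H), Mul(Pow(Add(8, H), -1), Add(3, H))) (Function('I')(H) = Add(Mul(Pow(Add(8, H), -1), Add(3, H)), Mul(-1, H)) = Add(Mul(-1, H), Mul(Pow(Add(8, H), -1), Add(3, H))))
G = Rational(-3767, 66) (G = Mul(Pow(Add(8, 58), -1), Add(3, 58, Mul(-1, 58, Add(8, 58)))) = Mul(Pow(66, -1), Add(3, 58, Mul(-1, 58, 66))) = Mul(Rational(1, 66), Add(3, 58, -3828)) = Mul(Rational(1, 66), -3767) = Rational(-3767, 66) ≈ -57.076)
Add(G, Function('z')(-72, 138)) = Add(Rational(-3767, 66), -42) = Rational(-6539, 66)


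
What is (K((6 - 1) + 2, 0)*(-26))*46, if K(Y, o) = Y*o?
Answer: 0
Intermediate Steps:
(K((6 - 1) + 2, 0)*(-26))*46 = ((((6 - 1) + 2)*0)*(-26))*46 = (((5 + 2)*0)*(-26))*46 = ((7*0)*(-26))*46 = (0*(-26))*46 = 0*46 = 0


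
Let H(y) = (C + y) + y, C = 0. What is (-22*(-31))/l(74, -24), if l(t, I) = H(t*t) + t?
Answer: 341/5513 ≈ 0.061854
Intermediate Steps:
H(y) = 2*y (H(y) = (0 + y) + y = y + y = 2*y)
l(t, I) = t + 2*t² (l(t, I) = 2*(t*t) + t = 2*t² + t = t + 2*t²)
(-22*(-31))/l(74, -24) = (-22*(-31))/((74*(1 + 2*74))) = 682/((74*(1 + 148))) = 682/((74*149)) = 682/11026 = 682*(1/11026) = 341/5513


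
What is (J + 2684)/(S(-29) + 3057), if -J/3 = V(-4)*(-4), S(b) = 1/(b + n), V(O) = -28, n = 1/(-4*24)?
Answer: 6539180/8513649 ≈ 0.76808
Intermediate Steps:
n = -1/96 (n = 1/(-96) = -1/96 ≈ -0.010417)
S(b) = 1/(-1/96 + b) (S(b) = 1/(b - 1/96) = 1/(-1/96 + b))
J = -336 (J = -(-84)*(-4) = -3*112 = -336)
(J + 2684)/(S(-29) + 3057) = (-336 + 2684)/(96/(-1 + 96*(-29)) + 3057) = 2348/(96/(-1 - 2784) + 3057) = 2348/(96/(-2785) + 3057) = 2348/(96*(-1/2785) + 3057) = 2348/(-96/2785 + 3057) = 2348/(8513649/2785) = 2348*(2785/8513649) = 6539180/8513649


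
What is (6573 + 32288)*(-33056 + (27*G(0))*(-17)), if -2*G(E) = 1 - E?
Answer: -2551341233/2 ≈ -1.2757e+9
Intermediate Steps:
G(E) = -1/2 + E/2 (G(E) = -(1 - E)/2 = -1/2 + E/2)
(6573 + 32288)*(-33056 + (27*G(0))*(-17)) = (6573 + 32288)*(-33056 + (27*(-1/2 + (1/2)*0))*(-17)) = 38861*(-33056 + (27*(-1/2 + 0))*(-17)) = 38861*(-33056 + (27*(-1/2))*(-17)) = 38861*(-33056 - 27/2*(-17)) = 38861*(-33056 + 459/2) = 38861*(-65653/2) = -2551341233/2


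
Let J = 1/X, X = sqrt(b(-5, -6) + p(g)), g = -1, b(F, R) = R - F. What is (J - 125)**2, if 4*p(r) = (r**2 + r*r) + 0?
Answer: (125 + I*sqrt(2))**2 ≈ 15623.0 + 353.55*I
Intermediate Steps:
p(r) = r**2/2 (p(r) = ((r**2 + r*r) + 0)/4 = ((r**2 + r**2) + 0)/4 = (2*r**2 + 0)/4 = (2*r**2)/4 = r**2/2)
X = I*sqrt(2)/2 (X = sqrt((-6 - 1*(-5)) + (1/2)*(-1)**2) = sqrt((-6 + 5) + (1/2)*1) = sqrt(-1 + 1/2) = sqrt(-1/2) = I*sqrt(2)/2 ≈ 0.70711*I)
J = -I*sqrt(2) (J = 1/(I*sqrt(2)/2) = -I*sqrt(2) ≈ -1.4142*I)
(J - 125)**2 = (-I*sqrt(2) - 125)**2 = (-125 - I*sqrt(2))**2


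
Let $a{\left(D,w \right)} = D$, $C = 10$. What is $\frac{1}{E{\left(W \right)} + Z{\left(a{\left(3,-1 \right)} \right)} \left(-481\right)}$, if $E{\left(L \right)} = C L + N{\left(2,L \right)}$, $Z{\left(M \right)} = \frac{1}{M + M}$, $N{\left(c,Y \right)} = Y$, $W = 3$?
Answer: $- \frac{6}{283} \approx -0.021201$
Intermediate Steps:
$Z{\left(M \right)} = \frac{1}{2 M}$
$E{\left(L \right)} = 11 L$ ($E{\left(L \right)} = 10 L + L = 11 L$)
$\frac{1}{E{\left(W \right)} + Z{\left(a{\left(3,-1 \right)} \right)} \left(-481\right)} = \frac{1}{11 \cdot 3 + \frac{1}{2 \cdot 3} \left(-481\right)} = \frac{1}{33 + \frac{1}{2} \cdot \frac{1}{3} \left(-481\right)} = \frac{1}{33 + \frac{1}{6} \left(-481\right)} = \frac{1}{33 - \frac{481}{6}} = \frac{1}{- \frac{283}{6}} = - \frac{6}{283}$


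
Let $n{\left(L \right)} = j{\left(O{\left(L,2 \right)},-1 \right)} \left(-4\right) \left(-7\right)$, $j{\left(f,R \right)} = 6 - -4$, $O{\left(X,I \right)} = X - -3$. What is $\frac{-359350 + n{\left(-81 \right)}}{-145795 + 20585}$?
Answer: $\frac{35907}{12521} \approx 2.8677$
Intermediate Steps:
$O{\left(X,I \right)} = 3 + X$ ($O{\left(X,I \right)} = X + 3 = 3 + X$)
$j{\left(f,R \right)} = 10$ ($j{\left(f,R \right)} = 6 + 4 = 10$)
$n{\left(L \right)} = 280$ ($n{\left(L \right)} = 10 \left(-4\right) \left(-7\right) = \left(-40\right) \left(-7\right) = 280$)
$\frac{-359350 + n{\left(-81 \right)}}{-145795 + 20585} = \frac{-359350 + 280}{-145795 + 20585} = - \frac{359070}{-125210} = \left(-359070\right) \left(- \frac{1}{125210}\right) = \frac{35907}{12521}$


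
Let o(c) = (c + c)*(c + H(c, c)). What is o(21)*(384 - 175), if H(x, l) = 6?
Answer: 237006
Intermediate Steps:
o(c) = 2*c*(6 + c) (o(c) = (c + c)*(c + 6) = (2*c)*(6 + c) = 2*c*(6 + c))
o(21)*(384 - 175) = (2*21*(6 + 21))*(384 - 175) = (2*21*27)*209 = 1134*209 = 237006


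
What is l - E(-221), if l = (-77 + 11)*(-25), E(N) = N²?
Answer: -47191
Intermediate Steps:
l = 1650 (l = -66*(-25) = 1650)
l - E(-221) = 1650 - 1*(-221)² = 1650 - 1*48841 = 1650 - 48841 = -47191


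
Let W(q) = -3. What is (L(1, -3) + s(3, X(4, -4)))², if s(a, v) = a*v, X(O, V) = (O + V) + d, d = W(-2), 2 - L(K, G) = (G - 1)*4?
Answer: 81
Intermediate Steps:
L(K, G) = 6 - 4*G (L(K, G) = 2 - (G - 1)*4 = 2 - (-1 + G)*4 = 2 - (-4 + 4*G) = 2 + (4 - 4*G) = 6 - 4*G)
d = -3
X(O, V) = -3 + O + V (X(O, V) = (O + V) - 3 = -3 + O + V)
(L(1, -3) + s(3, X(4, -4)))² = ((6 - 4*(-3)) + 3*(-3 + 4 - 4))² = ((6 + 12) + 3*(-3))² = (18 - 9)² = 9² = 81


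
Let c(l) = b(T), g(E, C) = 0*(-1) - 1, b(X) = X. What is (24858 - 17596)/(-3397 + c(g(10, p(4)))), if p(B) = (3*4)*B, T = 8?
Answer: -7262/3389 ≈ -2.1428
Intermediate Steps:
p(B) = 12*B
g(E, C) = -1 (g(E, C) = 0 - 1 = -1)
c(l) = 8
(24858 - 17596)/(-3397 + c(g(10, p(4)))) = (24858 - 17596)/(-3397 + 8) = 7262/(-3389) = 7262*(-1/3389) = -7262/3389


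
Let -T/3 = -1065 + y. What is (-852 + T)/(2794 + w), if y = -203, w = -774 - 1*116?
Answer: 369/238 ≈ 1.5504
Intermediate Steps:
w = -890 (w = -774 - 116 = -890)
T = 3804 (T = -3*(-1065 - 203) = -3*(-1268) = 3804)
(-852 + T)/(2794 + w) = (-852 + 3804)/(2794 - 890) = 2952/1904 = 2952*(1/1904) = 369/238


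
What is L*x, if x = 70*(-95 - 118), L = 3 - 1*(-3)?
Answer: -89460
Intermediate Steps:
L = 6 (L = 3 + 3 = 6)
x = -14910 (x = 70*(-213) = -14910)
L*x = 6*(-14910) = -89460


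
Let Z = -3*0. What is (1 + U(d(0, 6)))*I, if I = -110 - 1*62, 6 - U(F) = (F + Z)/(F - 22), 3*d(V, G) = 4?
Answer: -37668/31 ≈ -1215.1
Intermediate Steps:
Z = 0
d(V, G) = 4/3 (d(V, G) = (1/3)*4 = 4/3)
U(F) = 6 - F/(-22 + F) (U(F) = 6 - (F + 0)/(F - 22) = 6 - F/(-22 + F))
I = -172 (I = -110 - 62 = -172)
(1 + U(d(0, 6)))*I = (1 + (-132 + 5*(4/3))/(-22 + 4/3))*(-172) = (1 + (-132 + 20/3)/(-62/3))*(-172) = (1 - 3/62*(-376/3))*(-172) = (1 + 188/31)*(-172) = (219/31)*(-172) = -37668/31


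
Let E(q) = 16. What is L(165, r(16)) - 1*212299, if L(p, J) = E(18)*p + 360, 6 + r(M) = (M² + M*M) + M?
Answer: -209299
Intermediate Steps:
r(M) = -6 + M + 2*M² (r(M) = -6 + ((M² + M*M) + M) = -6 + ((M² + M²) + M) = -6 + (2*M² + M) = -6 + (M + 2*M²) = -6 + M + 2*M²)
L(p, J) = 360 + 16*p (L(p, J) = 16*p + 360 = 360 + 16*p)
L(165, r(16)) - 1*212299 = (360 + 16*165) - 1*212299 = (360 + 2640) - 212299 = 3000 - 212299 = -209299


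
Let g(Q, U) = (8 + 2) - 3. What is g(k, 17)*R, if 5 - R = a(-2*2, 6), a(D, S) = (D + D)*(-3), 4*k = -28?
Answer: -133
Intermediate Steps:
k = -7 (k = (1/4)*(-28) = -7)
g(Q, U) = 7 (g(Q, U) = 10 - 3 = 7)
a(D, S) = -6*D (a(D, S) = (2*D)*(-3) = -6*D)
R = -19 (R = 5 - (-6)*(-2*2) = 5 - (-6)*(-4) = 5 - 1*24 = 5 - 24 = -19)
g(k, 17)*R = 7*(-19) = -133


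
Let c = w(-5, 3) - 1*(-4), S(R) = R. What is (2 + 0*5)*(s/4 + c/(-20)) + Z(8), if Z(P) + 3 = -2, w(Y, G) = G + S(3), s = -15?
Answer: -27/2 ≈ -13.500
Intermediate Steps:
w(Y, G) = 3 + G (w(Y, G) = G + 3 = 3 + G)
Z(P) = -5 (Z(P) = -3 - 2 = -5)
c = 10 (c = (3 + 3) - 1*(-4) = 6 + 4 = 10)
(2 + 0*5)*(s/4 + c/(-20)) + Z(8) = (2 + 0*5)*(-15/4 + 10/(-20)) - 5 = (2 + 0)*(-15*¼ + 10*(-1/20)) - 5 = 2*(-15/4 - ½) - 5 = 2*(-17/4) - 5 = -17/2 - 5 = -27/2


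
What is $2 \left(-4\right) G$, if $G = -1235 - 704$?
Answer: $15512$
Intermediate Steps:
$G = -1939$
$2 \left(-4\right) G = 2 \left(-4\right) \left(-1939\right) = \left(-8\right) \left(-1939\right) = 15512$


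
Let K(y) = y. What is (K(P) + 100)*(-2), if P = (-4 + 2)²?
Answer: -208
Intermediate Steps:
P = 4 (P = (-2)² = 4)
(K(P) + 100)*(-2) = (4 + 100)*(-2) = 104*(-2) = -208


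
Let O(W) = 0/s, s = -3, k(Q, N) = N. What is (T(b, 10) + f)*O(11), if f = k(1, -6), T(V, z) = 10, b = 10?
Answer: 0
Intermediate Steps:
O(W) = 0 (O(W) = 0/(-3) = 0*(-⅓) = 0)
f = -6
(T(b, 10) + f)*O(11) = (10 - 6)*0 = 4*0 = 0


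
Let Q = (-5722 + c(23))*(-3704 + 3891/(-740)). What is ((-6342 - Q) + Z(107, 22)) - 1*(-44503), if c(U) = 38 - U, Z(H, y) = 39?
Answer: -15636596657/740 ≈ -2.1131e+7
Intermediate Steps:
Q = 15664864657/740 (Q = (-5722 + (38 - 1*23))*(-3704 + 3891/(-740)) = (-5722 + (38 - 23))*(-3704 + 3891*(-1/740)) = (-5722 + 15)*(-3704 - 3891/740) = -5707*(-2744851/740) = 15664864657/740 ≈ 2.1169e+7)
((-6342 - Q) + Z(107, 22)) - 1*(-44503) = ((-6342 - 1*15664864657/740) + 39) - 1*(-44503) = ((-6342 - 15664864657/740) + 39) + 44503 = (-15669557737/740 + 39) + 44503 = -15669528877/740 + 44503 = -15636596657/740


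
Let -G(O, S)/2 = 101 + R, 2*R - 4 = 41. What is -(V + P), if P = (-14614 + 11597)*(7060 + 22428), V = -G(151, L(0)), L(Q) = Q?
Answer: 88965049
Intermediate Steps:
R = 45/2 (R = 2 + (½)*41 = 2 + 41/2 = 45/2 ≈ 22.500)
G(O, S) = -247 (G(O, S) = -2*(101 + 45/2) = -2*247/2 = -247)
V = 247 (V = -1*(-247) = 247)
P = -88965296 (P = -3017*29488 = -88965296)
-(V + P) = -(247 - 88965296) = -1*(-88965049) = 88965049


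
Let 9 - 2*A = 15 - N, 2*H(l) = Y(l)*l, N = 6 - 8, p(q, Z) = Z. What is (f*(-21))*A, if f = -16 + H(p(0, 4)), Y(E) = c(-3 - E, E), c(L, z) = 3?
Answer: -840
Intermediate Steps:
Y(E) = 3
N = -2
H(l) = 3*l/2 (H(l) = (3*l)/2 = 3*l/2)
f = -10 (f = -16 + (3/2)*4 = -16 + 6 = -10)
A = -4 (A = 9/2 - (15 - 1*(-2))/2 = 9/2 - (15 + 2)/2 = 9/2 - ½*17 = 9/2 - 17/2 = -4)
(f*(-21))*A = -10*(-21)*(-4) = 210*(-4) = -840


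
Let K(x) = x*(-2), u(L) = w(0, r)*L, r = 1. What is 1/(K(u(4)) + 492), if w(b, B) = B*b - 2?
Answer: 1/508 ≈ 0.0019685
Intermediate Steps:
w(b, B) = -2 + B*b
u(L) = -2*L (u(L) = (-2 + 1*0)*L = (-2 + 0)*L = -2*L)
K(x) = -2*x
1/(K(u(4)) + 492) = 1/(-(-4)*4 + 492) = 1/(-2*(-8) + 492) = 1/(16 + 492) = 1/508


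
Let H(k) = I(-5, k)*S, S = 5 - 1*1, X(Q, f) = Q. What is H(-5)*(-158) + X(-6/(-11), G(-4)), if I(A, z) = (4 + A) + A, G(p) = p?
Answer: 41718/11 ≈ 3792.5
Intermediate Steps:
I(A, z) = 4 + 2*A
S = 4 (S = 5 - 1 = 4)
H(k) = -24 (H(k) = (4 + 2*(-5))*4 = (4 - 10)*4 = -6*4 = -24)
H(-5)*(-158) + X(-6/(-11), G(-4)) = -24*(-158) - 6/(-11) = 3792 - 6*(-1/11) = 3792 + 6/11 = 41718/11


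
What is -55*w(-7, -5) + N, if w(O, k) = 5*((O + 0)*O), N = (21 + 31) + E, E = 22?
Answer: -13401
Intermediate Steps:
N = 74 (N = (21 + 31) + 22 = 52 + 22 = 74)
w(O, k) = 5*O² (w(O, k) = 5*(O*O) = 5*O²)
-55*w(-7, -5) + N = -275*(-7)² + 74 = -275*49 + 74 = -55*245 + 74 = -13475 + 74 = -13401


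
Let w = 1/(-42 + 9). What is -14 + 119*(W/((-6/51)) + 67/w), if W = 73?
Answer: -673925/2 ≈ -3.3696e+5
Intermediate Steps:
w = -1/33 (w = 1/(-33) = -1/33 ≈ -0.030303)
-14 + 119*(W/((-6/51)) + 67/w) = -14 + 119*(73/((-6/51)) + 67/(-1/33)) = -14 + 119*(73/((-6*1/51)) + 67*(-33)) = -14 + 119*(73/(-2/17) - 2211) = -14 + 119*(73*(-17/2) - 2211) = -14 + 119*(-1241/2 - 2211) = -14 + 119*(-5663/2) = -14 - 673897/2 = -673925/2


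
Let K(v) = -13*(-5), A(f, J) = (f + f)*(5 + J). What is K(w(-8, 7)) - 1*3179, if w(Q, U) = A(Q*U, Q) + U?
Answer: -3114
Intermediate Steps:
A(f, J) = 2*f*(5 + J) (A(f, J) = (2*f)*(5 + J) = 2*f*(5 + J))
w(Q, U) = U + 2*Q*U*(5 + Q) (w(Q, U) = 2*(Q*U)*(5 + Q) + U = 2*Q*U*(5 + Q) + U = U + 2*Q*U*(5 + Q))
K(v) = 65
K(w(-8, 7)) - 1*3179 = 65 - 1*3179 = 65 - 3179 = -3114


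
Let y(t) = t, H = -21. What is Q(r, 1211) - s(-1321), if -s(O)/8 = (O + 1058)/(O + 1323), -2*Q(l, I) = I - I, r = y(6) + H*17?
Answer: -1052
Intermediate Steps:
r = -351 (r = 6 - 21*17 = 6 - 357 = -351)
Q(l, I) = 0 (Q(l, I) = -(I - I)/2 = -½*0 = 0)
s(O) = -8*(1058 + O)/(1323 + O) (s(O) = -8*(O + 1058)/(O + 1323) = -8*(1058 + O)/(1323 + O))
Q(r, 1211) - s(-1321) = 0 - 8*(-1058 - 1*(-1321))/(1323 - 1321) = 0 - 8*(-1058 + 1321)/2 = 0 - 8*263/2 = 0 - 1*1052 = 0 - 1052 = -1052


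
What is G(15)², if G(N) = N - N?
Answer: 0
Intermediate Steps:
G(N) = 0
G(15)² = 0² = 0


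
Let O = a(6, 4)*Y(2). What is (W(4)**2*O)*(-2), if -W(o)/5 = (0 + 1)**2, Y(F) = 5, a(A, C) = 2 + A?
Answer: -2000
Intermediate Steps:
W(o) = -5 (W(o) = -5*(0 + 1)**2 = -5*1**2 = -5*1 = -5)
O = 40 (O = (2 + 6)*5 = 8*5 = 40)
(W(4)**2*O)*(-2) = ((-5)**2*40)*(-2) = (25*40)*(-2) = 1000*(-2) = -2000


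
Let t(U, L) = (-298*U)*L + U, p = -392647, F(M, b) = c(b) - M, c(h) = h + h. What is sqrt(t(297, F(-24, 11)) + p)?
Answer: I*sqrt(4463626) ≈ 2112.7*I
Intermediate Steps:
c(h) = 2*h
F(M, b) = -M + 2*b (F(M, b) = 2*b - M = -M + 2*b)
t(U, L) = U - 298*L*U (t(U, L) = -298*L*U + U = U - 298*L*U)
sqrt(t(297, F(-24, 11)) + p) = sqrt(297*(1 - 298*(-1*(-24) + 2*11)) - 392647) = sqrt(297*(1 - 298*(24 + 22)) - 392647) = sqrt(297*(1 - 298*46) - 392647) = sqrt(297*(1 - 13708) - 392647) = sqrt(297*(-13707) - 392647) = sqrt(-4070979 - 392647) = sqrt(-4463626) = I*sqrt(4463626)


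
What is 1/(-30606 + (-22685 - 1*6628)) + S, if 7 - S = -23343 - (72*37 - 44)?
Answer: 1556096429/59919 ≈ 25970.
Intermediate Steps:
S = 25970 (S = 7 - (-23343 - (72*37 - 44)) = 7 - (-23343 - (2664 - 44)) = 7 - (-23343 - 1*2620) = 7 - (-23343 - 2620) = 7 - 1*(-25963) = 7 + 25963 = 25970)
1/(-30606 + (-22685 - 1*6628)) + S = 1/(-30606 + (-22685 - 1*6628)) + 25970 = 1/(-30606 + (-22685 - 6628)) + 25970 = 1/(-30606 - 29313) + 25970 = 1/(-59919) + 25970 = -1/59919 + 25970 = 1556096429/59919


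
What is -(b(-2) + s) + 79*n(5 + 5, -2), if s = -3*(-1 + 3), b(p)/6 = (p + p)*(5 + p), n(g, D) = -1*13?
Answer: -949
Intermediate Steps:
n(g, D) = -13
b(p) = 12*p*(5 + p) (b(p) = 6*((p + p)*(5 + p)) = 6*((2*p)*(5 + p)) = 6*(2*p*(5 + p)) = 12*p*(5 + p))
s = -6 (s = -3*2 = -6)
-(b(-2) + s) + 79*n(5 + 5, -2) = -(12*(-2)*(5 - 2) - 6) + 79*(-13) = -(12*(-2)*3 - 6) - 1027 = -(-72 - 6) - 1027 = -1*(-78) - 1027 = 78 - 1027 = -949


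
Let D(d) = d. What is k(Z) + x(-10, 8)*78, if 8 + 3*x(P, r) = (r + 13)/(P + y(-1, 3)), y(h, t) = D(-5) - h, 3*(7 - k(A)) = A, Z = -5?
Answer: -715/3 ≈ -238.33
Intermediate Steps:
k(A) = 7 - A/3
y(h, t) = -5 - h
x(P, r) = -8/3 + (13 + r)/(3*(-4 + P)) (x(P, r) = -8/3 + ((r + 13)/(P + (-5 - 1*(-1))))/3 = -8/3 + ((13 + r)/(P + (-5 + 1)))/3 = -8/3 + ((13 + r)/(P - 4))/3 = -8/3 + ((13 + r)/(-4 + P))/3 = -8/3 + (13 + r)/(3*(-4 + P)))
k(Z) + x(-10, 8)*78 = (7 - 1/3*(-5)) + ((45 + 8 - 8*(-10))/(3*(-4 - 10)))*78 = (7 + 5/3) + ((1/3)*(45 + 8 + 80)/(-14))*78 = 26/3 + ((1/3)*(-1/14)*133)*78 = 26/3 - 19/6*78 = 26/3 - 247 = -715/3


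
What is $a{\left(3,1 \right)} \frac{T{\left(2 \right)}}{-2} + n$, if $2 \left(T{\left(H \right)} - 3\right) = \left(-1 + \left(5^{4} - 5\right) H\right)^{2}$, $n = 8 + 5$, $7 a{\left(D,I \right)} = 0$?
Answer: $13$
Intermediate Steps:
$a{\left(D,I \right)} = 0$ ($a{\left(D,I \right)} = \frac{1}{7} \cdot 0 = 0$)
$n = 13$
$T{\left(H \right)} = 3 + \frac{\left(-1 + 620 H\right)^{2}}{2}$ ($T{\left(H \right)} = 3 + \frac{\left(-1 + \left(5^{4} - 5\right) H\right)^{2}}{2} = 3 + \frac{\left(-1 + \left(625 - 5\right) H\right)^{2}}{2} = 3 + \frac{\left(-1 + 620 H\right)^{2}}{2}$)
$a{\left(3,1 \right)} \frac{T{\left(2 \right)}}{-2} + n = 0 \frac{3 + \frac{\left(-1 + 620 \cdot 2\right)^{2}}{2}}{-2} + 13 = 0 \left(3 + \frac{\left(-1 + 1240\right)^{2}}{2}\right) \left(- \frac{1}{2}\right) + 13 = 0 \left(3 + \frac{1239^{2}}{2}\right) \left(- \frac{1}{2}\right) + 13 = 0 \left(3 + \frac{1}{2} \cdot 1535121\right) \left(- \frac{1}{2}\right) + 13 = 0 \left(3 + \frac{1535121}{2}\right) \left(- \frac{1}{2}\right) + 13 = 0 \cdot \frac{1535127}{2} \left(- \frac{1}{2}\right) + 13 = 0 \left(- \frac{1535127}{4}\right) + 13 = 0 + 13 = 13$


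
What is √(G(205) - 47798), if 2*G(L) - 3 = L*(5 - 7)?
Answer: 3*I*√21334/2 ≈ 219.09*I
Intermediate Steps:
G(L) = 3/2 - L (G(L) = 3/2 + (L*(5 - 7))/2 = 3/2 + (L*(-2))/2 = 3/2 + (-2*L)/2 = 3/2 - L)
√(G(205) - 47798) = √((3/2 - 1*205) - 47798) = √((3/2 - 205) - 47798) = √(-407/2 - 47798) = √(-96003/2) = 3*I*√21334/2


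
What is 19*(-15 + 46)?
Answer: 589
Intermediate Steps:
19*(-15 + 46) = 19*31 = 589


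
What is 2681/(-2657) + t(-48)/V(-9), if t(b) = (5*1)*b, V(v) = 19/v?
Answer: 5688181/50483 ≈ 112.68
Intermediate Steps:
t(b) = 5*b
2681/(-2657) + t(-48)/V(-9) = 2681/(-2657) + (5*(-48))/((19/(-9))) = 2681*(-1/2657) - 240/(19*(-⅑)) = -2681/2657 - 240/(-19/9) = -2681/2657 - 240*(-9/19) = -2681/2657 + 2160/19 = 5688181/50483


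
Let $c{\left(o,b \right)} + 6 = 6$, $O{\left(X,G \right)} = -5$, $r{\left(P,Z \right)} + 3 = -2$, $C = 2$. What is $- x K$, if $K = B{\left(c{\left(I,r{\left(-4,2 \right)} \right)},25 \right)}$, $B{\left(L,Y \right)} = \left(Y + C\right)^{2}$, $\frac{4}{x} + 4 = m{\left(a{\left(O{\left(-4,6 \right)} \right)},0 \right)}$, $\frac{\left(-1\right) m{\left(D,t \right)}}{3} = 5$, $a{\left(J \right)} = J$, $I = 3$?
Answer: $\frac{2916}{19} \approx 153.47$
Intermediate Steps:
$r{\left(P,Z \right)} = -5$ ($r{\left(P,Z \right)} = -3 - 2 = -5$)
$m{\left(D,t \right)} = -15$ ($m{\left(D,t \right)} = \left(-3\right) 5 = -15$)
$c{\left(o,b \right)} = 0$ ($c{\left(o,b \right)} = -6 + 6 = 0$)
$x = - \frac{4}{19}$ ($x = \frac{4}{-4 - 15} = \frac{4}{-19} = 4 \left(- \frac{1}{19}\right) = - \frac{4}{19} \approx -0.21053$)
$B{\left(L,Y \right)} = \left(2 + Y\right)^{2}$ ($B{\left(L,Y \right)} = \left(Y + 2\right)^{2} = \left(2 + Y\right)^{2}$)
$K = 729$ ($K = \left(2 + 25\right)^{2} = 27^{2} = 729$)
$- x K = \left(-1\right) \left(- \frac{4}{19}\right) 729 = \frac{4}{19} \cdot 729 = \frac{2916}{19}$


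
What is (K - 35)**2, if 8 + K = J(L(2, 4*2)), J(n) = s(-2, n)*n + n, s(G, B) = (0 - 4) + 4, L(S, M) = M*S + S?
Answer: 625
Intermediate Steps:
L(S, M) = S + M*S
s(G, B) = 0 (s(G, B) = -4 + 4 = 0)
J(n) = n (J(n) = 0*n + n = 0 + n = n)
K = 10 (K = -8 + 2*(1 + 4*2) = -8 + 2*(1 + 8) = -8 + 2*9 = -8 + 18 = 10)
(K - 35)**2 = (10 - 35)**2 = (-25)**2 = 625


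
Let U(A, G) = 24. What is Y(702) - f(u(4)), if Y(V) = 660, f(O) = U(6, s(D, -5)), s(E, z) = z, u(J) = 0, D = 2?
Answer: 636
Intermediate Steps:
f(O) = 24
Y(702) - f(u(4)) = 660 - 1*24 = 660 - 24 = 636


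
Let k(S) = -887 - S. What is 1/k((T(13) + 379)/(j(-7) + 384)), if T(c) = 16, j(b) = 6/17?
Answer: -6534/5802373 ≈ -0.0011261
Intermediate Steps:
j(b) = 6/17 (j(b) = 6*(1/17) = 6/17)
1/k((T(13) + 379)/(j(-7) + 384)) = 1/(-887 - (16 + 379)/(6/17 + 384)) = 1/(-887 - 395/6534/17) = 1/(-887 - 395*17/6534) = 1/(-887 - 1*6715/6534) = 1/(-887 - 6715/6534) = 1/(-5802373/6534) = -6534/5802373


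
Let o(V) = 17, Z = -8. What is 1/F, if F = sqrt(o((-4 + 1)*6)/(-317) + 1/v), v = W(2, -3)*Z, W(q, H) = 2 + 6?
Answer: -8*I*sqrt(445385)/1405 ≈ -3.8*I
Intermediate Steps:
W(q, H) = 8
v = -64 (v = 8*(-8) = -64)
F = I*sqrt(445385)/2536 (F = sqrt(17/(-317) + 1/(-64)) = sqrt(17*(-1/317) - 1/64) = sqrt(-17/317 - 1/64) = sqrt(-1405/20288) = I*sqrt(445385)/2536 ≈ 0.26316*I)
1/F = 1/(I*sqrt(445385)/2536) = -8*I*sqrt(445385)/1405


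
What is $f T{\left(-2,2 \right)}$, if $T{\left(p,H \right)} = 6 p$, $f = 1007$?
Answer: $-12084$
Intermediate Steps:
$f T{\left(-2,2 \right)} = 1007 \cdot 6 \left(-2\right) = 1007 \left(-12\right) = -12084$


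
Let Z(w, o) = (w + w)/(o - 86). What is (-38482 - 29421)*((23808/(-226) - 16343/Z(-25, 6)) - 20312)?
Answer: 1786519238416/565 ≈ 3.1620e+9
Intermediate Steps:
Z(w, o) = 2*w/(-86 + o) (Z(w, o) = (2*w)/(-86 + o) = 2*w/(-86 + o))
(-38482 - 29421)*((23808/(-226) - 16343/Z(-25, 6)) - 20312) = (-38482 - 29421)*((23808/(-226) - 16343/(2*(-25)/(-86 + 6))) - 20312) = -67903*((23808*(-1/226) - 16343/(2*(-25)/(-80))) - 20312) = -67903*((-11904/113 - 16343/(2*(-25)*(-1/80))) - 20312) = -67903*((-11904/113 - 16343/5/8) - 20312) = -67903*((-11904/113 - 16343*8/5) - 20312) = -67903*((-11904/113 - 130744/5) - 20312) = -67903*(-14833592/565 - 20312) = -67903*(-26309872/565) = 1786519238416/565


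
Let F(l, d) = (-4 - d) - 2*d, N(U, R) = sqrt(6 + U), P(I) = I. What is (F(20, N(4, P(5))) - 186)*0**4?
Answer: 0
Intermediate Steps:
F(l, d) = -4 - 3*d
(F(20, N(4, P(5))) - 186)*0**4 = ((-4 - 3*sqrt(6 + 4)) - 186)*0**4 = ((-4 - 3*sqrt(10)) - 186)*0 = (-190 - 3*sqrt(10))*0 = 0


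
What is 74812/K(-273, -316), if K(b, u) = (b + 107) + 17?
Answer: -74812/149 ≈ -502.09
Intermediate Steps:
K(b, u) = 124 + b (K(b, u) = (107 + b) + 17 = 124 + b)
74812/K(-273, -316) = 74812/(124 - 273) = 74812/(-149) = 74812*(-1/149) = -74812/149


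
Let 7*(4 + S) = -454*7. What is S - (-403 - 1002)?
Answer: 947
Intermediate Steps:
S = -458 (S = -4 + (-454*7)/7 = -4 + (⅐)*(-3178) = -4 - 454 = -458)
S - (-403 - 1002) = -458 - (-403 - 1002) = -458 - 1*(-1405) = -458 + 1405 = 947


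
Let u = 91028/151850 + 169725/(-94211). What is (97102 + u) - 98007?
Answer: -6482036459546/7152970175 ≈ -906.20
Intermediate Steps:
u = -8598451171/7152970175 (u = 91028*(1/151850) + 169725*(-1/94211) = 45514/75925 - 169725/94211 = -8598451171/7152970175 ≈ -1.2021)
(97102 + u) - 98007 = (97102 - 8598451171/7152970175) - 98007 = 694559111481679/7152970175 - 98007 = -6482036459546/7152970175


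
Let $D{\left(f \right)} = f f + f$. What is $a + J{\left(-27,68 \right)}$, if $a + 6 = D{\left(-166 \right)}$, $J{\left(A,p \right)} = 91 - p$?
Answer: $27407$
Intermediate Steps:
$D{\left(f \right)} = f + f^{2}$ ($D{\left(f \right)} = f^{2} + f = f + f^{2}$)
$a = 27384$ ($a = -6 - 166 \left(1 - 166\right) = -6 - -27390 = -6 + 27390 = 27384$)
$a + J{\left(-27,68 \right)} = 27384 + \left(91 - 68\right) = 27384 + 23 = 27407$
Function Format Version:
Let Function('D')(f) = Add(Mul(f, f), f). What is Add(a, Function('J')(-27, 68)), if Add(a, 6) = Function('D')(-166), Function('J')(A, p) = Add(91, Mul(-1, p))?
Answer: 27407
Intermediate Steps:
Function('D')(f) = Add(f, Pow(f, 2)) (Function('D')(f) = Add(Pow(f, 2), f) = Add(f, Pow(f, 2)))
a = 27384 (a = Add(-6, Mul(-166, Add(1, -166))) = Add(-6, Mul(-166, -165)) = Add(-6, 27390) = 27384)
Add(a, Function('J')(-27, 68)) = Add(27384, Add(91, Mul(-1, 68))) = Add(27384, Add(91, -68)) = Add(27384, 23) = 27407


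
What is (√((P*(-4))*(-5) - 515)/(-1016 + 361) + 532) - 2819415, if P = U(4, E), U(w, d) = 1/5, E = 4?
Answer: -2818883 - I*√511/655 ≈ -2.8189e+6 - 0.034512*I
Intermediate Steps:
U(w, d) = ⅕
P = ⅕ ≈ 0.20000
(√((P*(-4))*(-5) - 515)/(-1016 + 361) + 532) - 2819415 = (√(((⅕)*(-4))*(-5) - 515)/(-1016 + 361) + 532) - 2819415 = (√(-⅘*(-5) - 515)/(-655) + 532) - 2819415 = (√(4 - 515)*(-1/655) + 532) - 2819415 = (√(-511)*(-1/655) + 532) - 2819415 = ((I*√511)*(-1/655) + 532) - 2819415 = (-I*√511/655 + 532) - 2819415 = (532 - I*√511/655) - 2819415 = -2818883 - I*√511/655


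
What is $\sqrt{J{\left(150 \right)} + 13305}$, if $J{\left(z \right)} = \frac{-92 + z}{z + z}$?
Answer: $\frac{\sqrt{11974674}}{30} \approx 115.35$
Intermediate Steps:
$J{\left(z \right)} = \frac{-92 + z}{2 z}$
$\sqrt{J{\left(150 \right)} + 13305} = \sqrt{\frac{-92 + 150}{2 \cdot 150} + 13305} = \sqrt{\frac{1}{2} \cdot \frac{1}{150} \cdot 58 + 13305} = \sqrt{\frac{29}{150} + 13305} = \sqrt{\frac{1995779}{150}} = \frac{\sqrt{11974674}}{30}$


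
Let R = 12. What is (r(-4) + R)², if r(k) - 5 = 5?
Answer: 484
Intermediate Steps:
r(k) = 10 (r(k) = 5 + 5 = 10)
(r(-4) + R)² = (10 + 12)² = 22² = 484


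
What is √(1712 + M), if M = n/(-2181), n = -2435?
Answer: √8148885567/2181 ≈ 41.390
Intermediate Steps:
M = 2435/2181 (M = -2435/(-2181) = -2435*(-1/2181) = 2435/2181 ≈ 1.1165)
√(1712 + M) = √(1712 + 2435/2181) = √(3736307/2181) = √8148885567/2181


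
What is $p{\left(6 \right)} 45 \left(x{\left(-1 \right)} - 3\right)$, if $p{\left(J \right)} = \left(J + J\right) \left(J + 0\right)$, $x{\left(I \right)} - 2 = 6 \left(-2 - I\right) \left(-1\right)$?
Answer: $16200$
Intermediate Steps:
$x{\left(I \right)} = 14 + 6 I$ ($x{\left(I \right)} = 2 + 6 \left(-2 - I\right) \left(-1\right) = 2 + \left(-12 - 6 I\right) \left(-1\right) = 2 + \left(12 + 6 I\right) = 14 + 6 I$)
$p{\left(J \right)} = 2 J^{2}$ ($p{\left(J \right)} = 2 J J = 2 J^{2}$)
$p{\left(6 \right)} 45 \left(x{\left(-1 \right)} - 3\right) = 2 \cdot 6^{2} \cdot 45 \left(\left(14 + 6 \left(-1\right)\right) - 3\right) = 2 \cdot 36 \cdot 45 \left(\left(14 - 6\right) - 3\right) = 72 \cdot 45 \left(8 - 3\right) = 3240 \cdot 5 = 16200$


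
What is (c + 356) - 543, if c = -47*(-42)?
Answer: 1787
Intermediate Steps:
c = 1974
(c + 356) - 543 = (1974 + 356) - 543 = 2330 - 543 = 1787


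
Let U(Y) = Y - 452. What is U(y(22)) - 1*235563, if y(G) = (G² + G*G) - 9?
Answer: -235056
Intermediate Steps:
y(G) = -9 + 2*G² (y(G) = (G² + G²) - 9 = 2*G² - 9 = -9 + 2*G²)
U(Y) = -452 + Y
U(y(22)) - 1*235563 = (-452 + (-9 + 2*22²)) - 1*235563 = (-452 + (-9 + 2*484)) - 235563 = (-452 + (-9 + 968)) - 235563 = (-452 + 959) - 235563 = 507 - 235563 = -235056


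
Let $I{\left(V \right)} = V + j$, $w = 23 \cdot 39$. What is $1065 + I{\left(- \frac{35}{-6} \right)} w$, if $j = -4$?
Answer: $\frac{5419}{2} \approx 2709.5$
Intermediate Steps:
$w = 897$
$I{\left(V \right)} = -4 + V$ ($I{\left(V \right)} = V - 4 = -4 + V$)
$1065 + I{\left(- \frac{35}{-6} \right)} w = 1065 + \left(-4 - \frac{35}{-6}\right) 897 = 1065 + \left(-4 - - \frac{35}{6}\right) 897 = 1065 + \left(-4 + \frac{35}{6}\right) 897 = 1065 + \frac{11}{6} \cdot 897 = 1065 + \frac{3289}{2} = \frac{5419}{2}$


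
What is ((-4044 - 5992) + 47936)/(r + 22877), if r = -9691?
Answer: 18950/6593 ≈ 2.8743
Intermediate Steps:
((-4044 - 5992) + 47936)/(r + 22877) = ((-4044 - 5992) + 47936)/(-9691 + 22877) = (-10036 + 47936)/13186 = 37900*(1/13186) = 18950/6593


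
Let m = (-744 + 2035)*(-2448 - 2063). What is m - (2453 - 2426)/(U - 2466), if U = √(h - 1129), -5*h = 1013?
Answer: -88556472630064/15206219 + 27*I*√33290/30412438 ≈ -5.8237e+6 + 0.00016198*I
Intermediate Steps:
h = -1013/5 (h = -⅕*1013 = -1013/5 ≈ -202.60)
U = I*√33290/5 (U = √(-1013/5 - 1129) = √(-6658/5) = I*√33290/5 ≈ 36.491*I)
m = -5823701 (m = 1291*(-4511) = -5823701)
m - (2453 - 2426)/(U - 2466) = -5823701 - (2453 - 2426)/(I*√33290/5 - 2466) = -5823701 - 27/(-2466 + I*√33290/5)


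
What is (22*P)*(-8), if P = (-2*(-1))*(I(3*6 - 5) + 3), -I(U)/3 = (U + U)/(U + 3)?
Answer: 660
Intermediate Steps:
I(U) = -6*U/(3 + U) (I(U) = -3*(U + U)/(U + 3) = -3*2*U/(3 + U) = -6*U/(3 + U))
P = -15/4 (P = (-2*(-1))*(-6*(3*6 - 5)/(3 + (3*6 - 5)) + 3) = 2*(-6*(18 - 5)/(3 + (18 - 5)) + 3) = 2*(-6*13/(3 + 13) + 3) = 2*(-6*13/16 + 3) = 2*(-6*13*1/16 + 3) = 2*(-39/8 + 3) = 2*(-15/8) = -15/4 ≈ -3.7500)
(22*P)*(-8) = (22*(-15/4))*(-8) = -165/2*(-8) = 660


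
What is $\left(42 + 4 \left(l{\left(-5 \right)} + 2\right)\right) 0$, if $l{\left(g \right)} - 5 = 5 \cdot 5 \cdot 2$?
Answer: $0$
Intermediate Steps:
$l{\left(g \right)} = 55$ ($l{\left(g \right)} = 5 + 5 \cdot 5 \cdot 2 = 5 + 25 \cdot 2 = 5 + 50 = 55$)
$\left(42 + 4 \left(l{\left(-5 \right)} + 2\right)\right) 0 = \left(42 + 4 \left(55 + 2\right)\right) 0 = \left(42 + 4 \cdot 57\right) 0 = \left(42 + 228\right) 0 = 270 \cdot 0 = 0$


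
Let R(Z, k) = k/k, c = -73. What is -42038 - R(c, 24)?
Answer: -42039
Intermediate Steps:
R(Z, k) = 1
-42038 - R(c, 24) = -42038 - 1*1 = -42038 - 1 = -42039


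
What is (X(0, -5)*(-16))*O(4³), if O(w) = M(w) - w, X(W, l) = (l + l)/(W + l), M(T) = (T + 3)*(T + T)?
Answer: -272384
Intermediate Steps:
M(T) = 2*T*(3 + T) (M(T) = (3 + T)*(2*T) = 2*T*(3 + T))
X(W, l) = 2*l/(W + l) (X(W, l) = (2*l)/(W + l) = 2*l/(W + l))
O(w) = -w + 2*w*(3 + w) (O(w) = 2*w*(3 + w) - w = -w + 2*w*(3 + w))
(X(0, -5)*(-16))*O(4³) = ((2*(-5)/(0 - 5))*(-16))*(4³*(5 + 2*4³)) = ((2*(-5)/(-5))*(-16))*(64*(5 + 2*64)) = ((2*(-5)*(-⅕))*(-16))*(64*(5 + 128)) = (2*(-16))*(64*133) = -32*8512 = -272384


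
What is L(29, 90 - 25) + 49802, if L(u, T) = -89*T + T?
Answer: 44082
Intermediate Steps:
L(u, T) = -88*T
L(29, 90 - 25) + 49802 = -88*(90 - 25) + 49802 = -88*65 + 49802 = -5720 + 49802 = 44082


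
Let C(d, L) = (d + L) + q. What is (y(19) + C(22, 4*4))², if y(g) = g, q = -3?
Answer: 2916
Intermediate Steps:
C(d, L) = -3 + L + d (C(d, L) = (d + L) - 3 = (L + d) - 3 = -3 + L + d)
(y(19) + C(22, 4*4))² = (19 + (-3 + 4*4 + 22))² = (19 + (-3 + 16 + 22))² = (19 + 35)² = 54² = 2916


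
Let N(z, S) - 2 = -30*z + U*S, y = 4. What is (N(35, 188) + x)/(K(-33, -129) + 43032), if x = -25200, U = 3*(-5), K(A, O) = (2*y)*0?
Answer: -7267/10758 ≈ -0.67550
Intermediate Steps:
K(A, O) = 0 (K(A, O) = (2*4)*0 = 8*0 = 0)
U = -15
N(z, S) = 2 - 30*z - 15*S (N(z, S) = 2 + (-30*z - 15*S) = 2 - 30*z - 15*S)
(N(35, 188) + x)/(K(-33, -129) + 43032) = ((2 - 30*35 - 15*188) - 25200)/(0 + 43032) = ((2 - 1050 - 2820) - 25200)/43032 = (-3868 - 25200)*(1/43032) = -29068*1/43032 = -7267/10758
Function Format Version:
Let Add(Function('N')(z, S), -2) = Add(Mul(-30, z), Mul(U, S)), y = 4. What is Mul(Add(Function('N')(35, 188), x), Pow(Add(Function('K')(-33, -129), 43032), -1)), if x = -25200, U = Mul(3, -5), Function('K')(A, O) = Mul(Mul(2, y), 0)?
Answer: Rational(-7267, 10758) ≈ -0.67550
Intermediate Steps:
Function('K')(A, O) = 0 (Function('K')(A, O) = Mul(Mul(2, 4), 0) = Mul(8, 0) = 0)
U = -15
Function('N')(z, S) = Add(2, Mul(-30, z), Mul(-15, S)) (Function('N')(z, S) = Add(2, Add(Mul(-30, z), Mul(-15, S))) = Add(2, Mul(-30, z), Mul(-15, S)))
Mul(Add(Function('N')(35, 188), x), Pow(Add(Function('K')(-33, -129), 43032), -1)) = Mul(Add(Add(2, Mul(-30, 35), Mul(-15, 188)), -25200), Pow(Add(0, 43032), -1)) = Mul(Add(Add(2, -1050, -2820), -25200), Pow(43032, -1)) = Mul(Add(-3868, -25200), Rational(1, 43032)) = Mul(-29068, Rational(1, 43032)) = Rational(-7267, 10758)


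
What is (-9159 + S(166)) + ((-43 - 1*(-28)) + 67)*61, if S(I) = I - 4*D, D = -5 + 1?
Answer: -5805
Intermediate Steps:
D = -4
S(I) = 16 + I (S(I) = I - 4*(-4) = I + 16 = 16 + I)
(-9159 + S(166)) + ((-43 - 1*(-28)) + 67)*61 = (-9159 + (16 + 166)) + ((-43 - 1*(-28)) + 67)*61 = (-9159 + 182) + ((-43 + 28) + 67)*61 = -8977 + (-15 + 67)*61 = -8977 + 52*61 = -8977 + 3172 = -5805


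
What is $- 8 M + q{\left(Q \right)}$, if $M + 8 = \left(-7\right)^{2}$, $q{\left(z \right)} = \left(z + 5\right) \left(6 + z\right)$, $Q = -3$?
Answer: $-322$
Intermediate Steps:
$q{\left(z \right)} = \left(5 + z\right) \left(6 + z\right)$
$M = 41$ ($M = -8 + \left(-7\right)^{2} = -8 + 49 = 41$)
$- 8 M + q{\left(Q \right)} = \left(-8\right) 41 + \left(30 + \left(-3\right)^{2} + 11 \left(-3\right)\right) = -328 + \left(30 + 9 - 33\right) = -328 + 6 = -322$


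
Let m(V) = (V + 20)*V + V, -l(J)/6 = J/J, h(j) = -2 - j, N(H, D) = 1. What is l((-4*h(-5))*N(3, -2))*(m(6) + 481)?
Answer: -3858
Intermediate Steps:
l(J) = -6 (l(J) = -6*J/J = -6*1 = -6)
m(V) = V + V*(20 + V) (m(V) = (20 + V)*V + V = V*(20 + V) + V = V + V*(20 + V))
l((-4*h(-5))*N(3, -2))*(m(6) + 481) = -6*(6*(21 + 6) + 481) = -6*(6*27 + 481) = -6*(162 + 481) = -6*643 = -3858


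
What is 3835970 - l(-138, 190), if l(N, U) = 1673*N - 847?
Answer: 4067691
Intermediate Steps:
l(N, U) = -847 + 1673*N
3835970 - l(-138, 190) = 3835970 - (-847 + 1673*(-138)) = 3835970 - (-847 - 230874) = 3835970 - 1*(-231721) = 3835970 + 231721 = 4067691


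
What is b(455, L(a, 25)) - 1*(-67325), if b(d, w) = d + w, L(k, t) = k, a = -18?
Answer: 67762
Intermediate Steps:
b(455, L(a, 25)) - 1*(-67325) = (455 - 18) - 1*(-67325) = 437 + 67325 = 67762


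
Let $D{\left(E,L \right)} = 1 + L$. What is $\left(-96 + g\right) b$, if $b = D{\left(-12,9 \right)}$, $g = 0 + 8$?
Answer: $-880$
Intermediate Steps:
$g = 8$
$b = 10$ ($b = 1 + 9 = 10$)
$\left(-96 + g\right) b = \left(-96 + 8\right) 10 = \left(-88\right) 10 = -880$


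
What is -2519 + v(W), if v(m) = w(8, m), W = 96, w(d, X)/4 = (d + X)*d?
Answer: 809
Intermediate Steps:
w(d, X) = 4*d*(X + d) (w(d, X) = 4*((d + X)*d) = 4*((X + d)*d) = 4*(d*(X + d)) = 4*d*(X + d))
v(m) = 256 + 32*m (v(m) = 4*8*(m + 8) = 4*8*(8 + m) = 256 + 32*m)
-2519 + v(W) = -2519 + (256 + 32*96) = -2519 + (256 + 3072) = -2519 + 3328 = 809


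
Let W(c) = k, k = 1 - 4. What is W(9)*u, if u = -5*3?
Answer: 45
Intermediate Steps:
k = -3
W(c) = -3
u = -15
W(9)*u = -3*(-15) = 45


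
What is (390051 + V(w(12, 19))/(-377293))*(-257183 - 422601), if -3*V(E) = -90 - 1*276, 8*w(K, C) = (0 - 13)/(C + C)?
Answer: -14291342959960952/53899 ≈ -2.6515e+11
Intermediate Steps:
w(K, C) = -13/(16*C) (w(K, C) = ((0 - 13)/(C + C))/8 = (-13*1/(2*C))/8 = (-13/(2*C))/8 = -13/(16*C))
V(E) = 122 (V(E) = -(-90 - 1*276)/3 = -(-90 - 276)/3 = -⅓*(-366) = 122)
(390051 + V(w(12, 19))/(-377293))*(-257183 - 422601) = (390051 + 122/(-377293))*(-257183 - 422601) = (390051 + 122*(-1/377293))*(-679784) = (390051 - 122/377293)*(-679784) = (147163511821/377293)*(-679784) = -14291342959960952/53899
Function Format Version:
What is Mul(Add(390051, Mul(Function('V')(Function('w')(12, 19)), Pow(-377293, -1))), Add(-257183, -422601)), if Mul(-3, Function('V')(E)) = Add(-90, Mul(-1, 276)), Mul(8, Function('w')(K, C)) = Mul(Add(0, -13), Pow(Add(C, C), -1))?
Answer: Rational(-14291342959960952, 53899) ≈ -2.6515e+11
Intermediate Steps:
Function('w')(K, C) = Mul(Rational(-13, 16), Pow(C, -1)) (Function('w')(K, C) = Mul(Rational(1, 8), Mul(Add(0, -13), Pow(Add(C, C), -1))) = Mul(Rational(1, 8), Mul(-13, Pow(Mul(2, C), -1))) = Mul(Rational(1, 8), Mul(-13, Mul(Rational(1, 2), Pow(C, -1)))) = Mul(Rational(1, 8), Mul(Rational(-13, 2), Pow(C, -1))) = Mul(Rational(-13, 16), Pow(C, -1)))
Function('V')(E) = 122 (Function('V')(E) = Mul(Rational(-1, 3), Add(-90, Mul(-1, 276))) = Mul(Rational(-1, 3), Add(-90, -276)) = Mul(Rational(-1, 3), -366) = 122)
Mul(Add(390051, Mul(Function('V')(Function('w')(12, 19)), Pow(-377293, -1))), Add(-257183, -422601)) = Mul(Add(390051, Mul(122, Pow(-377293, -1))), Add(-257183, -422601)) = Mul(Add(390051, Mul(122, Rational(-1, 377293))), -679784) = Mul(Add(390051, Rational(-122, 377293)), -679784) = Mul(Rational(147163511821, 377293), -679784) = Rational(-14291342959960952, 53899)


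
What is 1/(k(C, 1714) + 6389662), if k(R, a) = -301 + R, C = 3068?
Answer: 1/6392429 ≈ 1.5644e-7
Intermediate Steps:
1/(k(C, 1714) + 6389662) = 1/((-301 + 3068) + 6389662) = 1/(2767 + 6389662) = 1/6392429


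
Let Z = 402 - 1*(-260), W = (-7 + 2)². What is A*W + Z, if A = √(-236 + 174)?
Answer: 662 + 25*I*√62 ≈ 662.0 + 196.85*I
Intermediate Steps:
A = I*√62 (A = √(-62) = I*√62 ≈ 7.874*I)
W = 25 (W = (-5)² = 25)
Z = 662 (Z = 402 + 260 = 662)
A*W + Z = (I*√62)*25 + 662 = 25*I*√62 + 662 = 662 + 25*I*√62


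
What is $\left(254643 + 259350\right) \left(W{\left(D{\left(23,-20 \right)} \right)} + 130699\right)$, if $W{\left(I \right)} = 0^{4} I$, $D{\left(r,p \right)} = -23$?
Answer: $67178371107$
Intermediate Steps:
$W{\left(I \right)} = 0$ ($W{\left(I \right)} = 0 I = 0$)
$\left(254643 + 259350\right) \left(W{\left(D{\left(23,-20 \right)} \right)} + 130699\right) = \left(254643 + 259350\right) \left(0 + 130699\right) = 513993 \cdot 130699 = 67178371107$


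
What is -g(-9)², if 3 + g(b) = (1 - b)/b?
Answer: -1369/81 ≈ -16.901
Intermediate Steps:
g(b) = -3 + (1 - b)/b
-g(-9)² = -(-4 + 1/(-9))² = -(-4 - ⅑)² = -(-37/9)² = -1*1369/81 = -1369/81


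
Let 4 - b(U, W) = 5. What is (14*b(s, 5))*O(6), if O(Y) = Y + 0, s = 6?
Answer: -84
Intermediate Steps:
b(U, W) = -1 (b(U, W) = 4 - 1*5 = 4 - 5 = -1)
O(Y) = Y
(14*b(s, 5))*O(6) = (14*(-1))*6 = -14*6 = -84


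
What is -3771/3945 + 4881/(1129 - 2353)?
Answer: -2652361/536520 ≈ -4.9436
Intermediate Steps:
-3771/3945 + 4881/(1129 - 2353) = -3771*1/3945 + 4881/(-1224) = -1257/1315 + 4881*(-1/1224) = -1257/1315 - 1627/408 = -2652361/536520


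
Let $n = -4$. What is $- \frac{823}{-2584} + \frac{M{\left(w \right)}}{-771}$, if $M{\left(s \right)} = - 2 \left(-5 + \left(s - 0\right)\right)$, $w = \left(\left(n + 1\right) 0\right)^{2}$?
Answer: $\frac{608693}{1992264} \approx 0.30553$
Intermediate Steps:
$w = 0$ ($w = \left(\left(-4 + 1\right) 0\right)^{2} = \left(\left(-3\right) 0\right)^{2} = 0^{2} = 0$)
$M{\left(s \right)} = 10 - 2 s$ ($M{\left(s \right)} = - 2 \left(-5 + \left(s + 0\right)\right) = - 2 \left(-5 + s\right) = 10 - 2 s$)
$- \frac{823}{-2584} + \frac{M{\left(w \right)}}{-771} = - \frac{823}{-2584} + \frac{10 - 0}{-771} = \left(-823\right) \left(- \frac{1}{2584}\right) + \left(10 + 0\right) \left(- \frac{1}{771}\right) = \frac{823}{2584} + 10 \left(- \frac{1}{771}\right) = \frac{823}{2584} - \frac{10}{771} = \frac{608693}{1992264}$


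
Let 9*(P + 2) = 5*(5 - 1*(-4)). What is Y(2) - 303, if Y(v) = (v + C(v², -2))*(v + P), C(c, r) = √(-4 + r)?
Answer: -293 + 5*I*√6 ≈ -293.0 + 12.247*I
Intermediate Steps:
P = 3 (P = -2 + (5*(5 - 1*(-4)))/9 = -2 + (5*(5 + 4))/9 = -2 + (5*9)/9 = -2 + (⅑)*45 = -2 + 5 = 3)
Y(v) = (3 + v)*(v + I*√6) (Y(v) = (v + √(-4 - 2))*(v + 3) = (v + √(-6))*(3 + v) = (v + I*√6)*(3 + v) = (3 + v)*(v + I*√6))
Y(2) - 303 = (2² + 3*2 + 3*I*√6 + I*2*√6) - 303 = (4 + 6 + 3*I*√6 + 2*I*√6) - 303 = (10 + 5*I*√6) - 303 = -293 + 5*I*√6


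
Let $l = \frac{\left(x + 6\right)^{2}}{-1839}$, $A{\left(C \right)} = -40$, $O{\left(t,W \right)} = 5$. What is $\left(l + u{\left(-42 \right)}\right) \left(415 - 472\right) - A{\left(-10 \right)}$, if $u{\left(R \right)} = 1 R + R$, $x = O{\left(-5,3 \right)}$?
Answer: $\frac{2961863}{613} \approx 4831.8$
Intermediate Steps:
$x = 5$
$u{\left(R \right)} = 2 R$ ($u{\left(R \right)} = R + R = 2 R$)
$l = - \frac{121}{1839}$ ($l = \frac{\left(5 + 6\right)^{2}}{-1839} = 11^{2} \left(- \frac{1}{1839}\right) = 121 \left(- \frac{1}{1839}\right) = - \frac{121}{1839} \approx -0.065797$)
$\left(l + u{\left(-42 \right)}\right) \left(415 - 472\right) - A{\left(-10 \right)} = \left(- \frac{121}{1839} + 2 \left(-42\right)\right) \left(415 - 472\right) - -40 = \left(- \frac{121}{1839} - 84\right) \left(-57\right) + 40 = \left(- \frac{154597}{1839}\right) \left(-57\right) + 40 = \frac{2937343}{613} + 40 = \frac{2961863}{613}$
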